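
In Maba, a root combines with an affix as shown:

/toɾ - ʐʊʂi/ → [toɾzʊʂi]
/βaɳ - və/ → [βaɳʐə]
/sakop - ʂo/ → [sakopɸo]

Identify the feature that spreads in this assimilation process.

Underlying /ʐ/ is realised as [z] next to /ɾ/; /ɾ/ itself does not change.
/ʐ/ is retroflex while /ɾ/ is alveolar; the output [z] is alveolar, matching the trigger — so the feature that spreads is place.
The same holds elsewhere in the data: /v/ → [ʐ] after /ɳ/ (labiodental → retroflex, matching retroflex); /ʂ/ → [ɸ] after /p/ (retroflex → bilabial, matching bilabial) — only place changes, and always toward the preceding segment.

place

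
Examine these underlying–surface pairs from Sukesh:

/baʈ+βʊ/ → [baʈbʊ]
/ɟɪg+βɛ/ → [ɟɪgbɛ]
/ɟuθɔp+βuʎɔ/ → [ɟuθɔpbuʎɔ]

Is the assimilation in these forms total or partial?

partial assimilation

Comparing underlying and surface forms, /β/ → [b] is the alternation; the neighbouring /ʈ/ is constant.
The change fricative → stop matches the manner of the preceding /ʈ/, identifying this as manner assimilation.
Place and voice are unchanged, so the assimilation is partial, not total.
The same holds elsewhere in the data: /β/ → [b] after /g/ (fricative → stop, matching a stop); /β/ → [b] after /p/ (fricative → stop, matching a stop) — only manner changes, and always toward the preceding segment.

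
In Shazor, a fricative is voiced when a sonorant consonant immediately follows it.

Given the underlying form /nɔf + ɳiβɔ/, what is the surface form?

[nɔvɳiβɔ]

The rule targets /f/ (voiceless labiodental fricative), which sits before the trigger /ɳ/ (voiced).
Changing only its voicing to voiced gives [v] — the voiced labiodental fricative.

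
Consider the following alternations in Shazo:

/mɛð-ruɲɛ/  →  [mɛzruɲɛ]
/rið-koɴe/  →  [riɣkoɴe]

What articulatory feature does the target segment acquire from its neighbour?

place

The segment that alternates is /ð/, which surfaces as [z] when adjacent to /r/.
The change dental → alveolar matches the place of the following /r/, identifying this as place assimilation.
The same holds elsewhere in the data: /ð/ → [ɣ] before /k/ (dental → velar, matching velar) — only place changes, and always toward the following segment.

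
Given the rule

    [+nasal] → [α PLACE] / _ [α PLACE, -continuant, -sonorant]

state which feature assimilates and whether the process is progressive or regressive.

regressive place assimilation

The rule copies the place features (abbreviated [PLACE]) from the environment onto the target, so the assimilating feature is place.
Since the environment is written after the underscore, the trigger follows the target; the direction is regressive.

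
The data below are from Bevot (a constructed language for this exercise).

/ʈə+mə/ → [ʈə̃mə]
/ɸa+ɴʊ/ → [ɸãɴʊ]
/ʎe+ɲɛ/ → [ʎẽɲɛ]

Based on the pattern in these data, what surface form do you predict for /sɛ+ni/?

The data show regressive nasality assimilation (vowel nasalisation): /ə/ → [ə̃] before /m/; /a/ → [ã] before /ɴ/; /e/ → [ẽ] before /ɲ/ — a vowel is nasalised by an immediately following nasal consonant.
The vowel /ɛ/ is adjacent to the following nasal /n/, so it acquires [+nasal] and surfaces as [ɛ̃].

[sɛ̃ni]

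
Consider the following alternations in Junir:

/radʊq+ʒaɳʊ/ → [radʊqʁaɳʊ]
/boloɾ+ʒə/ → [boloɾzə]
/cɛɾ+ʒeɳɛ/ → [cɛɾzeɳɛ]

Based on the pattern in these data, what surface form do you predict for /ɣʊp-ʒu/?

The data show progressive place assimilation: /ʒ/ → [ʁ] after /q/; /ʒ/ → [z] after /ɾ/. In each pair only place changes, matching the preceding consonant, while manner and voice stay constant.
/ʒ/ is a voiced postalveolar fricative. The preceding trigger /p/ is bilabial, so /ʒ/ must become bilabial as well.
Changing only its place to bilabial gives [β] — the voiced bilabial fricative.

[ɣʊpβu]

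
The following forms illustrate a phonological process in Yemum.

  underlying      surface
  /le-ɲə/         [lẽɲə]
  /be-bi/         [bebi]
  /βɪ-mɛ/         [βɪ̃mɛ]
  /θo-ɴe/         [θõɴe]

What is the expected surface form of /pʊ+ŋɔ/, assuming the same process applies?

The data show regressive nasality assimilation (vowel nasalisation): /e/ → [ẽ] before /ɲ/; /ɪ/ → [ɪ̃] before /m/; /o/ → [õ] before /ɴ/ — a vowel is nasalised by an immediately following nasal consonant.
No change occurs in [bebi] because the vowel at the boundary is adjacent to an oral consonant, not a nasal (/e/ next to /b/).
The vowel /ʊ/ is adjacent to the following nasal /ŋ/, so it acquires [+nasal] and surfaces as [ʊ̃].

[pʊ̃ŋɔ]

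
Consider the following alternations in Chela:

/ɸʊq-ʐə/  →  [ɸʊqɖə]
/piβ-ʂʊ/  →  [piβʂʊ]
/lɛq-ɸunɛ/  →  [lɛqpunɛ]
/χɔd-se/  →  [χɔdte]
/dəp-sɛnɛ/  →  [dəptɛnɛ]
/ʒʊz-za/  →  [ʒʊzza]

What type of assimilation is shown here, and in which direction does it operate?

progressive manner assimilation

Comparing underlying and surface forms, /ʐ/ → [ɖ] is the alternation; the neighbouring /q/ is constant.
/ʐ/ is a fricative while /q/ is a stop; the output [ɖ] is a stop, matching the trigger — so the feature that spreads is manner.
Place and voice are unchanged, so the assimilation is partial, not total.
The other alternating forms pattern the same way: /ɸ/ → [p] after /q/ (fricative → stop, matching a stop); /s/ → [t] after /d/ (fricative → stop, matching a stop); /s/ → [t] after /p/ (fricative → stop, matching a stop) — only manner changes, and always toward the preceding segment.
No alternation appears in [piβʂʊ], [ʒʊzza]: there the adjacent consonants already agree in manner (/ʂ/ and /β/ are both fricatives; /z/ and /z/ are both fricatives), so these forms are consistent with the same rule.
Since the segment that changes follows the conditioning segment, the assimilation is progressive.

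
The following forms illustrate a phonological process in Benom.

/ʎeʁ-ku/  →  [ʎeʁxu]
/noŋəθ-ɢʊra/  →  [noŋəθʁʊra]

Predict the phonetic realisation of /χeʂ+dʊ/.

[χeʂzʊ]

The data show progressive manner assimilation: /k/ → [x] after /ʁ/; /ɢ/ → [ʁ] after /θ/. In each pair only manner changes, matching the preceding consonant, while place and voice stay constant.
The rule targets /d/ (voiced alveolar stop), which sits after the trigger /ʂ/ (fricative).
The voiced alveolar fricative is [z], so /d/ → [z].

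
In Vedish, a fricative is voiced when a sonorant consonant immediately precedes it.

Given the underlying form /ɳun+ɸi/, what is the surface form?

The rule targets /ɸ/ (voiceless bilabial fricative), which sits after the trigger /n/ (voiced).
A voiced bilabial fricative is [β], so the surface segment is [β].

[ɳunβi]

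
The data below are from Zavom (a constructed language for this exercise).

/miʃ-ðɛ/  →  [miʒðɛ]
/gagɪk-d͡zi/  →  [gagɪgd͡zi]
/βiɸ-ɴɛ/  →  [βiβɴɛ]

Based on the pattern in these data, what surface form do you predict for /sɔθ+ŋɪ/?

The data show regressive voicing assimilation: /ʃ/ → [ʒ] before /ð/; /k/ → [g] before /d͡z/; /ɸ/ → [β] before /ɴ/. In each pair only voicing changes, matching the following consonant, while place and manner stay constant.
The rule targets /θ/ (voiceless dental fricative), which sits before the trigger /ŋ/ (voiced).
A voiced dental fricative is [ð], so the surface segment is [ð].

[sɔðŋɪ]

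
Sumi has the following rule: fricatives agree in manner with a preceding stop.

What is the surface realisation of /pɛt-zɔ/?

[pɛtdɔ]

The rule targets /z/ (voiced alveolar fricative), which sits after the trigger /t/ (stop).
The voiced alveolar stop is [d], so /z/ → [d].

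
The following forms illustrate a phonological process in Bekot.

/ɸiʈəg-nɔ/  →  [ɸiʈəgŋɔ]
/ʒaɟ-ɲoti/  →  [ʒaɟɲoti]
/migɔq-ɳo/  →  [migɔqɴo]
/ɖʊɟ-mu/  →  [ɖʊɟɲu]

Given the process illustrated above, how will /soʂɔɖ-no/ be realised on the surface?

The data show progressive place assimilation: /n/ → [ŋ] after /g/; /ɳ/ → [ɴ] after /q/; /m/ → [ɲ] after /ɟ/. In each pair only place changes, matching the preceding consonant, while manner and voice stay constant.
No alternation appears in [ʒaɟɲoti]: there the adjacent consonants already agree in place (/ɲ/ and /ɟ/ are both palatal), so this form is consistent with the same rule.
The rule targets /n/ (voiced alveolar nasal), which sits after the trigger /ɖ/ (retroflex).
A voiced retroflex nasal is [ɳ], so the surface segment is [ɳ].

[soʂɔɖɳo]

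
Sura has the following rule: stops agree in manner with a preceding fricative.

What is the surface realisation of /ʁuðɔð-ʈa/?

/ʈ/ is a voiceless retroflex stop. The preceding trigger /ð/ is a fricative, so /ʈ/ must become a fricative as well.
The voiceless retroflex fricative is [ʂ], so /ʈ/ → [ʂ].

[ʁuðɔðʂa]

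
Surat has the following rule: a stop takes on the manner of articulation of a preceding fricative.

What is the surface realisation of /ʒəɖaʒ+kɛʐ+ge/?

The rule targets /k/ (voiceless velar stop), which sits after the trigger /ʒ/ (fricative).
The voiceless velar fricative is [x], so /k/ → [x].
At the second juncture, /g/ likewise becomes [ɣ] adjacent to /ʐ/.

[ʒəɖaʒxɛʐɣe]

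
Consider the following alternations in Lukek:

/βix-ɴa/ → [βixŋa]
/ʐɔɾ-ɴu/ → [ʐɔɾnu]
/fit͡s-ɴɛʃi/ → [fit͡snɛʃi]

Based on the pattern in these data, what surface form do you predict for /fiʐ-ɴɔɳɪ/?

[fiʐɳɔɳɪ]

The data show progressive place assimilation: /ɴ/ → [ŋ] after /x/; /ɴ/ → [n] after /ɾ/; /ɴ/ → [n] after /t͡s/. In each pair only place changes, matching the preceding consonant, while manner and voice stay constant.
/ɴ/ is a voiced uvular nasal. The preceding trigger /ʐ/ is retroflex, so /ɴ/ must become retroflex as well.
Changing only its place to retroflex gives [ɳ] — the voiced retroflex nasal.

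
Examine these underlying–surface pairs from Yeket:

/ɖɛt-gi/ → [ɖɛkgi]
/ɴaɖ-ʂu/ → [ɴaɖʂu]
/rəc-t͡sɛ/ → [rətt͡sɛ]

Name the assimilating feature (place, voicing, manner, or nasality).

The segment that alternates is /t/, which surfaces as [k] when adjacent to /g/.
/t/ is alveolar while /g/ is velar; the output [k] is velar, matching the trigger — so the feature that spreads is place.
Checking the remaining alternation: /c/ → [t] before /t͡s/ (palatal → alveolar, matching alveolar) — only place changes, and always toward the following segment.
Nothing changes in [ɴaɖʂu]: there the adjacent consonants already agree in place (/ɖ/ and /ʂ/ are both retroflex), so this form is consistent with the same rule.

place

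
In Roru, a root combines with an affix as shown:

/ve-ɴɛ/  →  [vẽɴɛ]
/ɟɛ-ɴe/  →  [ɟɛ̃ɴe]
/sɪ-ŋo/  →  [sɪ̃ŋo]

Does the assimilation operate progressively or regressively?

regressive

The vowel /e/ surfaces as nasalised [ẽ] next to the following nasal /ɴ/ — it has acquired the [+nasal] feature of its neighbour.
Likewise in the remaining data: /ɛ/ → [ɛ̃] before /ɴ/; /ɪ/ → [ɪ̃] before /ŋ/ — each time a vowel is nasalised next to a following nasal.
Because the conditioning nasal is to the right of the vowel that changes, the process is regressive (anticipatory).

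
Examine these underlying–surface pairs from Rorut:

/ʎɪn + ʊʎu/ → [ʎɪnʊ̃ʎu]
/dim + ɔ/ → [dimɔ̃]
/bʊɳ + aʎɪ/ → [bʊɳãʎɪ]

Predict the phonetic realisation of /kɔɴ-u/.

[kɔɴũ]

The data show progressive nasality assimilation (vowel nasalisation): /ʊ/ → [ʊ̃] after /n/; /ɔ/ → [ɔ̃] after /m/; /a/ → [ã] after /ɳ/ — a vowel is nasalised by an immediately preceding nasal consonant.
/u/ sits next to the nasal /ɴ/ and is therefore nasalised to [ũ].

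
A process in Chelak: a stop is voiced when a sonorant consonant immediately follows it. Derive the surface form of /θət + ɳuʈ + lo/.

[θədɳuɖlo]

/t/ is a voiceless alveolar stop. The following trigger /ɳ/ is voiced, so /t/ must become voiced as well.
A voiced alveolar stop is [d], so the surface segment is [d].
The same rule applies at the second boundary: /ʈ/ → [ɖ] next to /l/.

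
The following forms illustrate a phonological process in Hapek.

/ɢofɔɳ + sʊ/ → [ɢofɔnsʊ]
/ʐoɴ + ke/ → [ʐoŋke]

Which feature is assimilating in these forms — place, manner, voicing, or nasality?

Comparing underlying and surface forms, /ɳ/ → [n] is the alternation; the neighbouring /s/ is constant.
/ɳ/ is retroflex while /s/ is alveolar; the output [n] is alveolar, matching the trigger — so the feature that spreads is place.
The same holds elsewhere in the data: /ɴ/ → [ŋ] before /k/ (uvular → velar, matching velar) — only place changes, and always toward the following segment.

place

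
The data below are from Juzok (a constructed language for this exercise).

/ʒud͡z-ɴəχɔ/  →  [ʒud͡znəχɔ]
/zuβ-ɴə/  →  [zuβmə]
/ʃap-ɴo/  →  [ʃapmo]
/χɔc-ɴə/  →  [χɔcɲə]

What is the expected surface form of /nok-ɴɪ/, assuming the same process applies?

The data show progressive place assimilation: /ɴ/ → [n] after /d͡z/; /ɴ/ → [m] after /β/; /ɴ/ → [m] after /p/; /ɴ/ → [ɲ] after /c/. In each pair only place changes, matching the preceding consonant, while manner and voice stay constant.
The rule targets /ɴ/ (voiced uvular nasal), which sits after the trigger /k/ (velar).
A voiced velar nasal is [ŋ], so the surface segment is [ŋ].

[nokŋɪ]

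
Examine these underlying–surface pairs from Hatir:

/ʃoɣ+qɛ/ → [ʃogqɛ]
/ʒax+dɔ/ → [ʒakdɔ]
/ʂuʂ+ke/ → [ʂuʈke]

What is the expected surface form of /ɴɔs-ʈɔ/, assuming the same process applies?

[ɴɔtʈɔ]

The data show regressive manner assimilation: /ɣ/ → [g] before /q/; /x/ → [k] before /d/; /ʂ/ → [ʈ] before /k/. In each pair only manner changes, matching the following consonant, while place and voice stay constant.
The rule targets /s/ (voiceless alveolar fricative), which sits before the trigger /ʈ/ (stop).
The voiceless alveolar stop is [t], so /s/ → [t].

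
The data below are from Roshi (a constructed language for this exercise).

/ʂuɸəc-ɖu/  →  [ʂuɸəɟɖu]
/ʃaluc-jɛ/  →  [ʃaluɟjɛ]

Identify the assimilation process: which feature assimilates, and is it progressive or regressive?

The segment that alternates is /c/, which surfaces as [ɟ] when adjacent to /ɖ/.
The change voiceless → voiced matches the voicing of the following /ɖ/, identifying this as voicing assimilation.
Place and manner are unchanged, so the assimilation is partial, not total.
The other alternating form patterns the same way: /c/ → [ɟ] before /j/ (voiceless → voiced, matching voiced) — only voicing changes, and always toward the following segment.
Since the segment that changes precedes the conditioning segment, the assimilation is regressive.

regressive voicing assimilation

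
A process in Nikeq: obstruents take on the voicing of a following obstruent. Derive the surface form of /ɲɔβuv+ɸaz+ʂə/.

[ɲɔβufɸasʂə]

The rule targets /v/ (voiced labiodental fricative), which sits before the trigger /ɸ/ (voiceless).
The voiceless labiodental fricative is [f], so /v/ → [f].
At the second juncture, /z/ likewise becomes [s] adjacent to /ʂ/.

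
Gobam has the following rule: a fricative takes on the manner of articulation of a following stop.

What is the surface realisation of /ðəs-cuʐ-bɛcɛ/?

/s/ is a voiceless alveolar fricative. The following trigger /c/ is a stop, so /s/ must become a stop as well.
Changing only its manner to stop gives [t] — the voiceless alveolar stop.
The same rule applies at the second boundary: /ʐ/ → [ɖ] next to /b/.

[ðətcuɖbɛcɛ]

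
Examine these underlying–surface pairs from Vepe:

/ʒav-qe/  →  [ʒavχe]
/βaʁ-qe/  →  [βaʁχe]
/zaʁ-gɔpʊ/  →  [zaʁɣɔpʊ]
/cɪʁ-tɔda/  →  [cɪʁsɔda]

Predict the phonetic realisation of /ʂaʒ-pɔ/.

[ʂaʒɸɔ]

The data show progressive manner assimilation: /q/ → [χ] after /v/; /q/ → [χ] after /ʁ/; /g/ → [ɣ] after /ʁ/; /t/ → [s] after /ʁ/. In each pair only manner changes, matching the preceding consonant, while place and voice stay constant.
/p/ is a voiceless bilabial stop. The preceding trigger /ʒ/ is a fricative, so /p/ must become a fricative as well.
Changing only its manner to fricative gives [ɸ] — the voiceless bilabial fricative.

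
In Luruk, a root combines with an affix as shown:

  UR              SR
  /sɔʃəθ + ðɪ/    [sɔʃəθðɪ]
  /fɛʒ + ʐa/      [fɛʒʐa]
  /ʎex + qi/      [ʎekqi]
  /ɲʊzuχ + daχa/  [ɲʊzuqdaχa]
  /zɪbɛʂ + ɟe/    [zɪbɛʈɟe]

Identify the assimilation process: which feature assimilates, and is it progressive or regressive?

regressive manner assimilation

The segment that alternates is /x/, which surfaces as [k] when adjacent to /q/.
The change fricative → stop matches the manner of the following /q/, identifying this as manner assimilation.
Place and voice are unchanged, so the assimilation is partial, not total.
The other alternating forms pattern the same way: /χ/ → [q] before /d/ (fricative → stop, matching a stop); /ʂ/ → [ʈ] before /ɟ/ (fricative → stop, matching a stop) — only manner changes, and always toward the following segment.
Nothing changes in [sɔʃəθðɪ], [fɛʒʐa]: there the adjacent consonants already agree in manner (/θ/ and /ð/ are both fricatives; /ʒ/ and /ʐ/ are both fricatives), so these forms are consistent with the same rule.
Since the segment that changes precedes the conditioning segment, the assimilation is regressive.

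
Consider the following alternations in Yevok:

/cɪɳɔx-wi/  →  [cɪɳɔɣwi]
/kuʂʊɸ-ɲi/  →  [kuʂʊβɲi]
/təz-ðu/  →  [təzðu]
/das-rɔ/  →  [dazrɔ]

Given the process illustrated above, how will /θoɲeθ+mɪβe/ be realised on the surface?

The data show regressive voicing assimilation: /x/ → [ɣ] before /w/; /ɸ/ → [β] before /ɲ/; /s/ → [z] before /r/. In each pair only voicing changes, matching the following consonant, while place and manner stay constant.
Nothing changes in [təzðu]: there the adjacent consonants already agree in voicing (/z/ and /ð/ are both voiced), so this form is consistent with the same rule.
The rule targets /θ/ (voiceless dental fricative), which sits before the trigger /m/ (voiced).
The voiced dental fricative is [ð], so /θ/ → [ð].

[θoɲeðmɪβe]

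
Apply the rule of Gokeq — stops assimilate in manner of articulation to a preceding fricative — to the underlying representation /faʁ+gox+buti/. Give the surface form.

[faʁɣoxβuti]

/g/ is a voiced velar stop. The preceding trigger /ʁ/ is a fricative, so /g/ must become a fricative as well.
Changing only its manner to fricative gives [ɣ] — the voiced velar fricative.
The same rule applies at the second boundary: /b/ → [β] next to /x/.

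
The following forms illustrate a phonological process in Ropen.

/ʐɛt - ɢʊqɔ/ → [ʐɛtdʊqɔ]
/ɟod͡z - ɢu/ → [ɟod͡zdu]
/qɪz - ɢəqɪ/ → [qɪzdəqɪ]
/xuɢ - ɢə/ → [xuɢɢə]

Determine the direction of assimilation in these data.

Comparing underlying and surface forms, /ɢ/ → [d] is the alternation; the neighbouring /t/ is constant.
The change uvular → alveolar matches the place of the preceding /t/, identifying this as place assimilation.
The same holds elsewhere in the data: /ɢ/ → [d] after /d͡z/ (uvular → alveolar, matching alveolar); /ɢ/ → [d] after /z/ (uvular → alveolar, matching alveolar) — only place changes, and always toward the preceding segment.
No alternation appears in [xuɢɢə]: there the adjacent consonants already agree in place (/ɢ/ and /ɢ/ are both uvular), so this form is consistent with the same rule.
The trigger is the preceding segment, so the direction is progressive (perseverative).

progressive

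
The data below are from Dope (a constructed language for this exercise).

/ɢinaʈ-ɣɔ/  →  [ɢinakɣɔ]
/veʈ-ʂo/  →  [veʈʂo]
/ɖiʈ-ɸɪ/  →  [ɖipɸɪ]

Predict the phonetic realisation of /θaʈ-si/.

The data show regressive place assimilation: /ʈ/ → [k] before /ɣ/; /ʈ/ → [p] before /ɸ/. In each pair only place changes, matching the following consonant, while manner and voice stay constant.
Nothing changes in [veʈʂo]: there the adjacent consonants already agree in place (/ʈ/ and /ʂ/ are both retroflex), so this form is consistent with the same rule.
The rule targets /ʈ/ (voiceless retroflex stop), which sits before the trigger /s/ (alveolar).
A voiceless alveolar stop is [t], so the surface segment is [t].

[θatsi]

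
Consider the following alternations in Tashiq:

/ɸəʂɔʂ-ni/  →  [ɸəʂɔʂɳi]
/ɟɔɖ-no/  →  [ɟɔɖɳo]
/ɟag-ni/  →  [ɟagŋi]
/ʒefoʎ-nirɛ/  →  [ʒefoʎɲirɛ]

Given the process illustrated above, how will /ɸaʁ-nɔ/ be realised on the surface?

The data show progressive place assimilation: /n/ → [ɳ] after /ʂ/; /n/ → [ɳ] after /ɖ/; /n/ → [ŋ] after /g/; /n/ → [ɲ] after /ʎ/. In each pair only place changes, matching the preceding consonant, while manner and voice stay constant.
/n/ is a voiced alveolar nasal. The preceding trigger /ʁ/ is uvular, so /n/ must become uvular as well.
A voiced uvular nasal is [ɴ], so the surface segment is [ɴ].

[ɸaʁɴɔ]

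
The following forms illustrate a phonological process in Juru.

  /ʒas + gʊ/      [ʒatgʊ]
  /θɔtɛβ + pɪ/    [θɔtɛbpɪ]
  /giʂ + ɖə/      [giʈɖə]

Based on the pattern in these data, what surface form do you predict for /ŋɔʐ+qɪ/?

The data show regressive manner assimilation: /s/ → [t] before /g/; /β/ → [b] before /p/; /ʂ/ → [ʈ] before /ɖ/. In each pair only manner changes, matching the following consonant, while place and voice stay constant.
The rule targets /ʐ/ (voiced retroflex fricative), which sits before the trigger /q/ (stop).
A voiced retroflex stop is [ɖ], so the surface segment is [ɖ].

[ŋɔɖqɪ]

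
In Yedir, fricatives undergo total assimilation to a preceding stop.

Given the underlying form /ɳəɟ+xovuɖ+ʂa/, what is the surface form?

[ɳəɟɟovuɖɖa]

/x/ is the segment targeted by the rule; it sits immediately after /ɟ/, so it assimilates completely and surfaces as [ɟ].
At the second juncture, /ʂ/ likewise becomes [ɖ] adjacent to /ɖ/.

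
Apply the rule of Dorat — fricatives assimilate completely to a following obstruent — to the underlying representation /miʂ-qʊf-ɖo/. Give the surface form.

[miqqʊɖɖo]

/ʂ/ is the segment targeted by the rule; it sits immediately before /q/, so it assimilates completely and surfaces as [q].
At the second juncture, /f/ likewise becomes [ɖ] adjacent to /ɖ/.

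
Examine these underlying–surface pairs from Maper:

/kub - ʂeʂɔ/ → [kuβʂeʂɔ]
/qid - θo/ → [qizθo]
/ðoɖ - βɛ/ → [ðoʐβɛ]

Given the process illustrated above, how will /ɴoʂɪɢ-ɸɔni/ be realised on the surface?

The data show regressive manner assimilation: /b/ → [β] before /ʂ/; /d/ → [z] before /θ/; /ɖ/ → [ʐ] before /β/. In each pair only manner changes, matching the following consonant, while place and voice stay constant.
The rule targets /ɢ/ (voiced uvular stop), which sits before the trigger /ɸ/ (fricative).
Changing only its manner to fricative gives [ʁ] — the voiced uvular fricative.

[ɴoʂɪʁɸɔni]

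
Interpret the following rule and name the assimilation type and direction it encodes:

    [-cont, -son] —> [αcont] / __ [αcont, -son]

regressive manner assimilation

The shared variable α links the value of [cont] on the target to that of the neighbouring obstruent. [cont] distinguishes stops from fricatives — a manner-of-articulation feature — so this is manner assimilation.
The conditioning segment sits to the right of the focus bar, meaning the trigger follows the segment that changes — regressive assimilation.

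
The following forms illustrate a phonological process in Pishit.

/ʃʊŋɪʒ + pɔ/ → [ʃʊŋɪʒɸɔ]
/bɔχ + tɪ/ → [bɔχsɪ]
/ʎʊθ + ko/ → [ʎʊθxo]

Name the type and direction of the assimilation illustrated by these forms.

Underlying /p/ is realised as [ɸ] next to /ʒ/; /ʒ/ itself does not change.
/p/ is a stop while /ʒ/ is a fricative; the output [ɸ] is a fricative, matching the trigger — so the feature that spreads is manner.
Place and voice are unchanged, so the assimilation is partial, not total.
The other alternating forms pattern the same way: /t/ → [s] after /χ/ (stop → fricative, matching a fricative); /k/ → [x] after /θ/ (stop → fricative, matching a fricative) — only manner changes, and always toward the preceding segment.
Since the segment that changes follows the conditioning segment, the assimilation is progressive.

progressive manner assimilation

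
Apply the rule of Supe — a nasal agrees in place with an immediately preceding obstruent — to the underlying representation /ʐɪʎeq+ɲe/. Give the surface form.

The rule targets /ɲ/ (voiced palatal nasal), which sits after the trigger /q/ (uvular).
A voiced uvular nasal is [ɴ], so the surface segment is [ɴ].

[ʐɪʎeqɴe]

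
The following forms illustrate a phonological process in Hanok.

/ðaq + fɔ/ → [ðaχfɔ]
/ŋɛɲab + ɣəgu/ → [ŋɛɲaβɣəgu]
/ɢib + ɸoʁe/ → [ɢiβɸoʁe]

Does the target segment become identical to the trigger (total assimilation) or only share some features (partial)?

partial assimilation

Comparing underlying and surface forms, /q/ → [χ] is the alternation; the neighbouring /f/ is constant.
/q/ is a stop while /f/ is a fricative; the output [χ] is a fricative, matching the trigger — so the feature that spreads is manner.
Place and voice are unchanged, so the assimilation is partial, not total.
Checking the remaining alternations: /b/ → [β] before /ɣ/ (stop → fricative, matching a fricative); /b/ → [β] before /ɸ/ (stop → fricative, matching a fricative) — only manner changes, and always toward the following segment.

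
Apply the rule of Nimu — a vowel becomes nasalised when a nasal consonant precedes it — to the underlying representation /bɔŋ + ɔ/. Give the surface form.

/ɔ/ sits next to the nasal /ŋ/ and is therefore nasalised to [ɔ̃].

[bɔŋɔ̃]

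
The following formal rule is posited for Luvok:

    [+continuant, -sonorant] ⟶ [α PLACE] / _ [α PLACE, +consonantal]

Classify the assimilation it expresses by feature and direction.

regressive place assimilation

The rule copies the place features (abbreviated [PLACE]) from the environment onto the target, so the assimilating feature is place.
Since the environment is written after the underscore, the trigger follows the target; the direction is regressive.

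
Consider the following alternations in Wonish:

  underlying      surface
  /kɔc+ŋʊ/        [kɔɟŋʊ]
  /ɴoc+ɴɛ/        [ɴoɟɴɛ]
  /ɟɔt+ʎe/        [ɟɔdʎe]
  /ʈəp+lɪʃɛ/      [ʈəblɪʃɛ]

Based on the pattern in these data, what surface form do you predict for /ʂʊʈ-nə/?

[ʂʊɖnə]

The data show regressive voicing assimilation: /c/ → [ɟ] before /ŋ/; /c/ → [ɟ] before /ɴ/; /t/ → [d] before /ʎ/; /p/ → [b] before /l/. In each pair only voicing changes, matching the following consonant, while place and manner stay constant.
The rule targets /ʈ/ (voiceless retroflex stop), which sits before the trigger /n/ (voiced).
A voiced retroflex stop is [ɖ], so the surface segment is [ɖ].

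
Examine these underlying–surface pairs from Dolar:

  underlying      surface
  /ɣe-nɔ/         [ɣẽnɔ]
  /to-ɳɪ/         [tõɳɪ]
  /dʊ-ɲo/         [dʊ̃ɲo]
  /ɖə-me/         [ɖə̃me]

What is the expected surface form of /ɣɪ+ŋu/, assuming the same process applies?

[ɣɪ̃ŋu]

The data show regressive nasality assimilation (vowel nasalisation): /e/ → [ẽ] before /n/; /o/ → [õ] before /ɳ/; /ʊ/ → [ʊ̃] before /ɲ/; /ə/ → [ə̃] before /m/ — a vowel is nasalised by an immediately following nasal consonant.
/ɪ/ sits next to the nasal /ŋ/ and is therefore nasalised to [ɪ̃].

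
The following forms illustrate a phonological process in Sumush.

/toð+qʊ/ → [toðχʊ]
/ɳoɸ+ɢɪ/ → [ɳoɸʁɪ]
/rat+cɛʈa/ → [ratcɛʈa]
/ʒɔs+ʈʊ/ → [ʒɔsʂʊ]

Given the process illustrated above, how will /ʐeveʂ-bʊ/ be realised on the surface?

The data show progressive manner assimilation: /q/ → [χ] after /ð/; /ɢ/ → [ʁ] after /ɸ/; /ʈ/ → [ʂ] after /s/. In each pair only manner changes, matching the preceding consonant, while place and voice stay constant.
No alternation appears in [ratcɛʈa]: there the adjacent consonants already agree in manner (/c/ and /t/ are both stops), so this form is consistent with the same rule.
/b/ is a voiced bilabial stop. The preceding trigger /ʂ/ is a fricative, so /b/ must become a fricative as well.
A voiced bilabial fricative is [β], so the surface segment is [β].

[ʐeveʂβʊ]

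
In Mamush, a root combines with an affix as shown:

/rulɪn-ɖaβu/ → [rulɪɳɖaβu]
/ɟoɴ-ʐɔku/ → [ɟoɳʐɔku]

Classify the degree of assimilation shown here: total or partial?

Underlying /n/ is realised as [ɳ] next to /ɖ/; /ɖ/ itself does not change.
/n/ is alveolar while /ɖ/ is retroflex; the output [ɳ] is retroflex, matching the trigger — so the feature that spreads is place.
Manner and voice are unchanged, so the assimilation is partial, not total.
The other alternating form patterns the same way: /ɴ/ → [ɳ] before /ʐ/ (uvular → retroflex, matching retroflex) — only place changes, and always toward the following segment.

partial assimilation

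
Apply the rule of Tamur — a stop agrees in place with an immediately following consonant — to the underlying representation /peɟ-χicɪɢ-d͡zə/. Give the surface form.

[peɢχicɪdd͡zə]

/ɟ/ is a voiced palatal stop. The following trigger /χ/ is uvular, so /ɟ/ must become uvular as well.
The voiced uvular stop is [ɢ], so /ɟ/ → [ɢ].
At the second juncture, /ɢ/ likewise becomes [d] adjacent to /d͡z/.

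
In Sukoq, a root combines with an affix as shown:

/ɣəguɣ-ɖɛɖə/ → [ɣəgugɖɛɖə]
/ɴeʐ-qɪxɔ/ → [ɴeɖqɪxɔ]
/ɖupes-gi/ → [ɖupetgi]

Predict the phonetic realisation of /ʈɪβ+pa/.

[ʈɪbpa]

The data show regressive manner assimilation: /ɣ/ → [g] before /ɖ/; /ʐ/ → [ɖ] before /q/; /s/ → [t] before /g/. In each pair only manner changes, matching the following consonant, while place and voice stay constant.
The rule targets /β/ (voiced bilabial fricative), which sits before the trigger /p/ (stop).
Changing only its manner to stop gives [b] — the voiced bilabial stop.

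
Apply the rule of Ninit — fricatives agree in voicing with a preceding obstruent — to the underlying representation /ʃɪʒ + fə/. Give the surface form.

[ʃɪʒvə]

The rule targets /f/ (voiceless labiodental fricative), which sits after the trigger /ʒ/ (voiced).
A voiced labiodental fricative is [v], so the surface segment is [v].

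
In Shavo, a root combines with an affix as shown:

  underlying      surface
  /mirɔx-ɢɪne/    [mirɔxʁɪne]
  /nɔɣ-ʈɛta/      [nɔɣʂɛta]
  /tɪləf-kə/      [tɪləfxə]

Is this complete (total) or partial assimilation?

partial assimilation

The segment that alternates is /ɢ/, which surfaces as [ʁ] when adjacent to /x/.
/ɢ/ is a stop while /x/ is a fricative; the output [ʁ] is a fricative, matching the trigger — so the feature that spreads is manner.
Place and voice are unchanged, so the assimilation is partial, not total.
Checking the remaining alternations: /ʈ/ → [ʂ] after /ɣ/ (stop → fricative, matching a fricative); /k/ → [x] after /f/ (stop → fricative, matching a fricative) — only manner changes, and always toward the preceding segment.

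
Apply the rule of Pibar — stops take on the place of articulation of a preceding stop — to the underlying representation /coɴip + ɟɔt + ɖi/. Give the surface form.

[coɴipbɔtdi]

The rule targets /ɟ/ (voiced palatal stop), which sits after the trigger /p/ (bilabial).
Changing only its place to bilabial gives [b] — the voiced bilabial stop.
The same rule applies at the second boundary: /ɖ/ → [d] next to /t/.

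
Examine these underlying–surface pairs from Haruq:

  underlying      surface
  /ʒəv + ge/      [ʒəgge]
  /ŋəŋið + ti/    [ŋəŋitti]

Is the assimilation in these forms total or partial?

total assimilation

Underlying /v/ is realised as [g] next to /g/; /g/ itself does not change.
The output [g] is identical to the trigger /g/ — every feature (place, manner, voicing) has been copied — so this is total assimilation.
The remaining alternation confirms this: /ð/ → [t] before /t/ — in each case the output is a copy of the following consonant.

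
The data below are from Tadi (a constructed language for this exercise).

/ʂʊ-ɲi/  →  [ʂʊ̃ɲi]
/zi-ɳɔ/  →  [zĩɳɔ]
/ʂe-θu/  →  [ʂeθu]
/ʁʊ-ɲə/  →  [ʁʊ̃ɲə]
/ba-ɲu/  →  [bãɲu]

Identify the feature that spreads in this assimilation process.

nasality

The vowel /ʊ/ surfaces as nasalised [ʊ̃] next to the following nasal /ɲ/ — it has acquired the [+nasal] feature of its neighbour.
Likewise in the remaining data: /i/ → [ĩ] before /ɳ/; /a/ → [ã] before /ɲ/ — each time a vowel is nasalised next to a following nasal.
No change occurs in [ʂeθu] because the vowel at the boundary is adjacent to an oral consonant, not a nasal (/e/ next to /θ/).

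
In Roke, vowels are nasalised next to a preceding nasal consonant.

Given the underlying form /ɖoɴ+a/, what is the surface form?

[ɖoɴã]

/a/ sits next to the nasal /ɴ/ and is therefore nasalised to [ã].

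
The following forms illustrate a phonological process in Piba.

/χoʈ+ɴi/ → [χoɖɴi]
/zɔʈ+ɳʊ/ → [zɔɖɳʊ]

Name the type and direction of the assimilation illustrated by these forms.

regressive voicing assimilation

The segment that alternates is /ʈ/, which surfaces as [ɖ] when adjacent to /ɴ/.
/ʈ/ is voiceless while /ɴ/ is voiced; the output [ɖ] is voiced, matching the trigger — so the feature that spreads is voicing.
Place and manner are unchanged, so the assimilation is partial, not total.
The same holds elsewhere in the data: /ʈ/ → [ɖ] before /ɳ/ (voiceless → voiced, matching voiced) — only voicing changes, and always toward the following segment.
Since the segment that changes precedes the conditioning segment, the assimilation is regressive.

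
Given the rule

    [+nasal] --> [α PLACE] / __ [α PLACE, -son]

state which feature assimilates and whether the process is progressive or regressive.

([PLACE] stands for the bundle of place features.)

The shared variable α links the value of the place features (abbreviated [PLACE]) on the target to the same value on the neighbouring segment, so place is the feature that assimilates.
The conditioning segment sits to the right of the focus bar, meaning the trigger follows the segment that changes — regressive assimilation.

regressive place assimilation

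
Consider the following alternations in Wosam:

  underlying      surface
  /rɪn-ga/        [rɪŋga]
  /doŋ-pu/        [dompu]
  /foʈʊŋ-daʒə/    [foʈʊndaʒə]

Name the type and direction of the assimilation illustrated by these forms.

regressive place assimilation

The segment that alternates is /n/, which surfaces as [ŋ] when adjacent to /g/.
/n/ is alveolar while /g/ is velar; the output [ŋ] is velar, matching the trigger — so the feature that spreads is place.
Manner and voice are unchanged, so the assimilation is partial, not total.
Checking the remaining alternations: /ŋ/ → [m] before /p/ (velar → bilabial, matching bilabial); /ŋ/ → [n] before /d/ (velar → alveolar, matching alveolar) — only place changes, and always toward the following segment.
Since the segment that changes precedes the conditioning segment, the assimilation is regressive.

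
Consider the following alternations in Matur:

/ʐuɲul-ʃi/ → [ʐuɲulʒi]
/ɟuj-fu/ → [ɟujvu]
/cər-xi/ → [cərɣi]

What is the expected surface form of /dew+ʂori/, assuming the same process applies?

[dewʐori]

The data show progressive voicing assimilation: /ʃ/ → [ʒ] after /l/; /f/ → [v] after /j/; /x/ → [ɣ] after /r/. In each pair only voicing changes, matching the preceding consonant, while place and manner stay constant.
/ʂ/ is a voiceless retroflex fricative. The preceding trigger /w/ is voiced, so /ʂ/ must become voiced as well.
A voiced retroflex fricative is [ʐ], so the surface segment is [ʐ].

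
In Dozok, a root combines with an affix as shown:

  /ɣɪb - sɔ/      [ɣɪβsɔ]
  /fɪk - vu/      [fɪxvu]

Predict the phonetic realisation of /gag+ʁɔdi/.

The data show regressive manner assimilation: /b/ → [β] before /s/; /k/ → [x] before /v/. In each pair only manner changes, matching the following consonant, while place and voice stay constant.
The rule targets /g/ (voiced velar stop), which sits before the trigger /ʁ/ (fricative).
Changing only its manner to fricative gives [ɣ] — the voiced velar fricative.

[gaɣʁɔdi]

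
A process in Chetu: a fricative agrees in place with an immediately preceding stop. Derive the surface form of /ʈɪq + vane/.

/v/ is a voiced labiodental fricative. The preceding trigger /q/ is uvular, so /v/ must become uvular as well.
The voiced uvular fricative is [ʁ], so /v/ → [ʁ].

[ʈɪqʁane]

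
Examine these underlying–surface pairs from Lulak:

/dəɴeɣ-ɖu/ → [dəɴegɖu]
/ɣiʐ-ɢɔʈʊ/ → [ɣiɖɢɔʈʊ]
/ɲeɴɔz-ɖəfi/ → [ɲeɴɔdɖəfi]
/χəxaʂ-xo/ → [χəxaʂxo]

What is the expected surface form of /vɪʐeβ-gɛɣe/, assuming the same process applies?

[vɪʐebgɛɣe]

The data show regressive manner assimilation: /ɣ/ → [g] before /ɖ/; /ʐ/ → [ɖ] before /ɢ/; /z/ → [d] before /ɖ/. In each pair only manner changes, matching the following consonant, while place and voice stay constant.
No alternation appears in [χəxaʂxo]: there the adjacent consonants already agree in manner (/ʂ/ and /x/ are both fricatives), so this form is consistent with the same rule.
The rule targets /β/ (voiced bilabial fricative), which sits before the trigger /g/ (stop).
The voiced bilabial stop is [b], so /β/ → [b].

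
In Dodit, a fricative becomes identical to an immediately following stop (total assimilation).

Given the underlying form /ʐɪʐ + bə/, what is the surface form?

/ʐ/ is the segment targeted by the rule; it sits immediately before /b/, so it assimilates completely and surfaces as [b].

[ʐɪbbə]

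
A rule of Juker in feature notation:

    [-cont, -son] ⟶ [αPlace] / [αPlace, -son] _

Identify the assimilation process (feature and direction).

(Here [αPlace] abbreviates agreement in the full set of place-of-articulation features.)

The rule copies the place features (abbreviated [Place]) from the environment onto the target, so the assimilating feature is place.
The conditioning segment sits to the left of the focus bar, meaning the trigger precedes the segment that changes — progressive assimilation.

progressive place assimilation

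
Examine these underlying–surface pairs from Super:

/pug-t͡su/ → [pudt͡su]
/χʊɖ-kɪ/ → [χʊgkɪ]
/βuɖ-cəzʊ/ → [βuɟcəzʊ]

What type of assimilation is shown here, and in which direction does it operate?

Underlying /g/ is realised as [d] next to /t͡s/; /t͡s/ itself does not change.
The change velar → alveolar matches the place of the following /t͡s/, identifying this as place assimilation.
Manner and voice are unchanged, so the assimilation is partial, not total.
The other alternating forms pattern the same way: /ɖ/ → [g] before /k/ (retroflex → velar, matching velar); /ɖ/ → [ɟ] before /c/ (retroflex → palatal, matching palatal) — only place changes, and always toward the following segment.
The trigger is the following segment, so the direction is regressive (anticipatory).

regressive place assimilation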